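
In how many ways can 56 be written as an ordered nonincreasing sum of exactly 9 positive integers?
p(56, 9 parts) = 32278

Partitions of n into exactly k parts are in bijection with partitions of n − k into at most k parts (subtract 1 from each part). So p(56, exactly 9) = p(47, parts ≤ 9). Computing via the recurrence p(m, j) = p(m, j−1) + p(m−j, j) gives 32278.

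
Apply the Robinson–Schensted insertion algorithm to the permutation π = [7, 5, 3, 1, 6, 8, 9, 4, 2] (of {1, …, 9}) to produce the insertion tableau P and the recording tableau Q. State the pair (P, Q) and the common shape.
P = [1, 2, 8, 9] / [3, 4] / [5, 6] / [7];  Q = [1, 5, 6, 7] / [2, 8] / [3, 9] / [4];  common shape = (4, 2, 2, 1)

Row-insert the values π_1, π_2, … into P one at a time, bumping the leftmost entry strictly greater than the inserted value down to the next row. The recording tableau Q records, in position (i, j), the step at which that cell was added to P.
  Insert 7 (step 1): P = [7];  Q = [1]
  Insert 5 (step 2): P = [5] / [7];  Q = [1] / [2]
  Insert 3 (step 3): P = [3] / [5] / [7];  Q = [1] / [2] / [3]
  Insert 1 (step 4): P = [1] / [3] / [5] / [7];  Q = [1] / [2] / [3] / [4]
  Insert 6 (step 5): P = [1, 6] / [3] / [5] / [7];  Q = [1, 5] / [2] / [3] / [4]
  Insert 8 (step 6): P = [1, 6, 8] / [3] / [5] / [7];  Q = [1, 5, 6] / [2] / [3] / [4]
  Insert 9 (step 7): P = [1, 6, 8, 9] / [3] / [5] / [7];  Q = [1, 5, 6, 7] / [2] / [3] / [4]
  Insert 4 (step 8): P = [1, 4, 8, 9] / [3, 6] / [5] / [7];  Q = [1, 5, 6, 7] / [2, 8] / [3] / [4]
  Insert 2 (step 9): P = [1, 2, 8, 9] / [3, 4] / [5, 6] / [7];  Q = [1, 5, 6, 7] / [2, 8] / [3, 9] / [4]
Final shape: (4, 2, 2, 1).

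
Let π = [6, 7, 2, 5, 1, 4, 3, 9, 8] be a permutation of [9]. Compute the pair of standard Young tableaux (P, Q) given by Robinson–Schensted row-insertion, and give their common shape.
P = [1, 3, 8] / [2, 4, 9] / [5, 7] / [6];  Q = [1, 2, 8] / [3, 4, 9] / [5, 6] / [7];  common shape = (3, 3, 2, 1)

Row-insert the values π_1, π_2, … into P one at a time, bumping the leftmost entry strictly greater than the inserted value down to the next row. The recording tableau Q records, in position (i, j), the step at which that cell was added to P.
  Insert 6 (step 1): P = [6];  Q = [1]
  Insert 7 (step 2): P = [6, 7];  Q = [1, 2]
  Insert 2 (step 3): P = [2, 7] / [6];  Q = [1, 2] / [3]
  Insert 5 (step 4): P = [2, 5] / [6, 7];  Q = [1, 2] / [3, 4]
  Insert 1 (step 5): P = [1, 5] / [2, 7] / [6];  Q = [1, 2] / [3, 4] / [5]
  Insert 4 (step 6): P = [1, 4] / [2, 5] / [6, 7];  Q = [1, 2] / [3, 4] / [5, 6]
  Insert 3 (step 7): P = [1, 3] / [2, 4] / [5, 7] / [6];  Q = [1, 2] / [3, 4] / [5, 6] / [7]
  Insert 9 (step 8): P = [1, 3, 9] / [2, 4] / [5, 7] / [6];  Q = [1, 2, 8] / [3, 4] / [5, 6] / [7]
  Insert 8 (step 9): P = [1, 3, 8] / [2, 4, 9] / [5, 7] / [6];  Q = [1, 2, 8] / [3, 4, 9] / [5, 6] / [7]
Final shape: (3, 3, 2, 1).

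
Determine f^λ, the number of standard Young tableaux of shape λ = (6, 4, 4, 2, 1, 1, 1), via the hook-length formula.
# SYT of shape (6, 4, 4, 2, 1, 1, 1) = 40738698

Hook-length formula: f^λ = n! / Π hook(c), product over all cells c of the Young diagram. For λ = (6, 4, 4, 2, 1, 1, 1), n = 19 boxes. Hook lengths by row (left-to-right, top-to-bottom): [12, 8, 6, 5, 2, 1]; [9, 5, 3, 2]; [8, 4, 2, 1]; [5, 1]; [3]; [2]; [1]. Product of hooks = 2985984000. So f^λ = 19! / 2985984000 = 121645100408832000 / 2985984000 = 40738698.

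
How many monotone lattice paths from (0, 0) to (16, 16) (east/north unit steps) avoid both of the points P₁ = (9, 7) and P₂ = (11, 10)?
Number of paths = 360104798

Inclusion–exclusion. Total paths: C(32, 16) = 601080390. Through P₁: C(16, 9)·C(16, 7) = 130873600. Through P₂: C(21, 11)·C(11, 5) = 162954792. Since P₁ is strictly southwest of P₂, a monotone path through both must visit P₁ then P₂; paths through both = C(16, 9)·C(5, 2)·C(11, 5) = 52852800. Avoid both = 601080390 − 130873600 − 162954792 + 52852800 = 360104798.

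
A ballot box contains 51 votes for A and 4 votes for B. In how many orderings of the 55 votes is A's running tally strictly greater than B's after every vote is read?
Strict-lead orderings = 291447

Total orderings of the 55 votes with 51 for A: C(55, 51) = 341055. By the Bertrand ballot formula (Cycle Lemma / reflection principle), the number of orderings in which A is strictly ahead of B throughout is (p − q)/(p + q) · C(p + q, p) = (51 − 4)/(51 + 4) · 341055 = 291447.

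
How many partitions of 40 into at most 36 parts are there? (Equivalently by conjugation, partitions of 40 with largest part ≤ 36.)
p(40, parts ≤ 36) = 37331

Use the recurrence p(n, m) = p(n, m−1) + p(n−m, m): either the largest part is < m (count p(n, m−1)) or the largest part is exactly m (remove one copy of m, count p(n−m, m)). With p(0, ·) = 1 this gives p(40, parts ≤ 36) = 37331. (By conjugating Young diagrams, this also counts partitions of 40 into at most 36 parts.)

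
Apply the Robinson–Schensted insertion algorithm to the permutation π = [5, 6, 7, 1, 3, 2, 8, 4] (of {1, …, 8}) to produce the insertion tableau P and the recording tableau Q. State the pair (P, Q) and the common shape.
P = [1, 2, 4, 8] / [3, 6, 7] / [5];  Q = [1, 2, 3, 7] / [4, 5, 8] / [6];  common shape = (4, 3, 1)

Row-insert the values π_1, π_2, … into P one at a time, bumping the leftmost entry strictly greater than the inserted value down to the next row. The recording tableau Q records, in position (i, j), the step at which that cell was added to P.
  Insert 5 (step 1): P = [5];  Q = [1]
  Insert 6 (step 2): P = [5, 6];  Q = [1, 2]
  Insert 7 (step 3): P = [5, 6, 7];  Q = [1, 2, 3]
  Insert 1 (step 4): P = [1, 6, 7] / [5];  Q = [1, 2, 3] / [4]
  Insert 3 (step 5): P = [1, 3, 7] / [5, 6];  Q = [1, 2, 3] / [4, 5]
  Insert 2 (step 6): P = [1, 2, 7] / [3, 6] / [5];  Q = [1, 2, 3] / [4, 5] / [6]
  Insert 8 (step 7): P = [1, 2, 7, 8] / [3, 6] / [5];  Q = [1, 2, 3, 7] / [4, 5] / [6]
  Insert 4 (step 8): P = [1, 2, 4, 8] / [3, 6, 7] / [5];  Q = [1, 2, 3, 7] / [4, 5, 8] / [6]
Final shape: (4, 3, 1).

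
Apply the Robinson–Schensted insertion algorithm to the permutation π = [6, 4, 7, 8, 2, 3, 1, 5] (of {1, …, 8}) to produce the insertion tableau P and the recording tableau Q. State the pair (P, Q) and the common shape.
P = [1, 3, 5] / [2, 7, 8] / [4] / [6];  Q = [1, 3, 4] / [2, 6, 8] / [5] / [7];  common shape = (3, 3, 1, 1)

Row-insert the values π_1, π_2, … into P one at a time, bumping the leftmost entry strictly greater than the inserted value down to the next row. The recording tableau Q records, in position (i, j), the step at which that cell was added to P.
  Insert 6 (step 1): P = [6];  Q = [1]
  Insert 4 (step 2): P = [4] / [6];  Q = [1] / [2]
  Insert 7 (step 3): P = [4, 7] / [6];  Q = [1, 3] / [2]
  Insert 8 (step 4): P = [4, 7, 8] / [6];  Q = [1, 3, 4] / [2]
  Insert 2 (step 5): P = [2, 7, 8] / [4] / [6];  Q = [1, 3, 4] / [2] / [5]
  Insert 3 (step 6): P = [2, 3, 8] / [4, 7] / [6];  Q = [1, 3, 4] / [2, 6] / [5]
  Insert 1 (step 7): P = [1, 3, 8] / [2, 7] / [4] / [6];  Q = [1, 3, 4] / [2, 6] / [5] / [7]
  Insert 5 (step 8): P = [1, 3, 5] / [2, 7, 8] / [4] / [6];  Q = [1, 3, 4] / [2, 6, 8] / [5] / [7]
Final shape: (3, 3, 1, 1).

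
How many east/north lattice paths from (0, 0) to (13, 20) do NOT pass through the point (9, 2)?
Number of paths = 572764115

Total paths from (0, 0) to (13, 20): C(33, 13) = 573166440. Paths through (9, 2): (paths (0, 0) → (9, 2)) × (paths (9, 2) → (13, 20)) = C(11, 9) · C(22, 4) = 55 · 7315 = 402325. Avoidance count = 573166440 − 402325 = 572764115.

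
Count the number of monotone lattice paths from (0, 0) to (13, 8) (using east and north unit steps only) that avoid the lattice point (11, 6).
Number of paths = 129234

Total paths from (0, 0) to (13, 8): C(21, 13) = 203490. Paths through (11, 6): (paths (0, 0) → (11, 6)) × (paths (11, 6) → (13, 8)) = C(17, 11) · C(4, 2) = 12376 · 6 = 74256. Avoidance count = 203490 − 74256 = 129234.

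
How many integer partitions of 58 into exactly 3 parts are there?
p(58, 3 parts) = 280

Partitions of n into exactly k parts are in bijection with partitions of n − k into at most k parts (subtract 1 from each part). So p(58, exactly 3) = p(55, parts ≤ 3). Computing via the recurrence p(m, j) = p(m, j−1) + p(m−j, j) gives 280.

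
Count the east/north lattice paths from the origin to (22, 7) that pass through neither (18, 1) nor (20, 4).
Number of paths = 1452430

Inclusion–exclusion. Total paths: C(29, 22) = 1560780. Through P₁: C(19, 18)·C(10, 4) = 3990. Through P₂: C(24, 20)·C(5, 2) = 106260. Since P₁ is strictly southwest of P₂, a monotone path through both must visit P₁ then P₂; paths through both = C(19, 18)·C(5, 2)·C(5, 2) = 1900. Avoid both = 1560780 − 3990 − 106260 + 1900 = 1452430.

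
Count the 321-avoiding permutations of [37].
C_37 = 45950804324621742364

These 321-avoiding permutations are counted by the Catalan number C_n = (1/(n + 1)) · C(2n, n). For n = 37: C_37 = (1/38) · C(74, 37) = 1746130564335626209832/38 = 45950804324621742364.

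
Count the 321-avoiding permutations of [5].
C_5 = 42

These 321-avoiding permutations are counted by the Catalan number C_n = (1/(n + 1)) · C(2n, n). For n = 5: C_5 = (1/6) · C(10, 5) = 252/6 = 42.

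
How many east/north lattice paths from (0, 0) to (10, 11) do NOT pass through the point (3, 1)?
Number of paths = 274924

Total paths from (0, 0) to (10, 11): C(21, 10) = 352716. Paths through (3, 1): (paths (0, 0) → (3, 1)) × (paths (3, 1) → (10, 11)) = C(4, 3) · C(17, 7) = 4 · 19448 = 77792. Avoidance count = 352716 − 77792 = 274924.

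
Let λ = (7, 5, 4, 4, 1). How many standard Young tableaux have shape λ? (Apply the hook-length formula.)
# SYT of shape (7, 5, 4, 4, 1) = 277763850

Hook-length formula: f^λ = n! / Π hook(c), product over all cells c of the Young diagram. For λ = (7, 5, 4, 4, 1), n = 21 boxes. Hook lengths by row (left-to-right, top-to-bottom): [11, 9, 8, 7, 4, 2, 1]; [8, 6, 5, 4, 1]; [6, 4, 3, 2]; [5, 3, 2, 1]; [1]. Product of hooks = 183936614400. So f^λ = 21! / 183936614400 = 51090942171709440000 / 183936614400 = 277763850.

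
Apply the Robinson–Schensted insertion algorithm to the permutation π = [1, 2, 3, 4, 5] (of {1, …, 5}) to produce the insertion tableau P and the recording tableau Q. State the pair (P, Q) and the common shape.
P = [1, 2, 3, 4, 5];  Q = [1, 2, 3, 4, 5];  common shape = (5)

Row-insert the values π_1, π_2, … into P one at a time, bumping the leftmost entry strictly greater than the inserted value down to the next row. The recording tableau Q records, in position (i, j), the step at which that cell was added to P.
  Insert 1 (step 1): P = [1];  Q = [1]
  Insert 2 (step 2): P = [1, 2];  Q = [1, 2]
  Insert 3 (step 3): P = [1, 2, 3];  Q = [1, 2, 3]
  Insert 4 (step 4): P = [1, 2, 3, 4];  Q = [1, 2, 3, 4]
  Insert 5 (step 5): P = [1, 2, 3, 4, 5];  Q = [1, 2, 3, 4, 5]
Final shape: (5).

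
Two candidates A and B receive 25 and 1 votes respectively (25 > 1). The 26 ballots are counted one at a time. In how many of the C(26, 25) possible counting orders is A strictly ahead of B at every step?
Strict-lead orderings = 24

Total orderings of the 26 votes with 25 for A: C(26, 25) = 26. By the Bertrand ballot formula (Cycle Lemma / reflection principle), the number of orderings in which A is strictly ahead of B throughout is (p − q)/(p + q) · C(p + q, p) = (25 − 1)/(25 + 1) · 26 = 24.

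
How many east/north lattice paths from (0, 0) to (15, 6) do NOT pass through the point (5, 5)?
Number of paths = 51492

Total paths from (0, 0) to (15, 6): C(21, 15) = 54264. Paths through (5, 5): (paths (0, 0) → (5, 5)) × (paths (5, 5) → (15, 6)) = C(10, 5) · C(11, 10) = 252 · 11 = 2772. Avoidance count = 54264 − 2772 = 51492.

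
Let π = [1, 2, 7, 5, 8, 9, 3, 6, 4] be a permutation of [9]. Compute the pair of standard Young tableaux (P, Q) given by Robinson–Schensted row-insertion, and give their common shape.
P = [1, 2, 3, 4, 9] / [5, 6] / [7, 8];  Q = [1, 2, 3, 5, 6] / [4, 8] / [7, 9];  common shape = (5, 2, 2)

Row-insert the values π_1, π_2, … into P one at a time, bumping the leftmost entry strictly greater than the inserted value down to the next row. The recording tableau Q records, in position (i, j), the step at which that cell was added to P.
  Insert 1 (step 1): P = [1];  Q = [1]
  Insert 2 (step 2): P = [1, 2];  Q = [1, 2]
  Insert 7 (step 3): P = [1, 2, 7];  Q = [1, 2, 3]
  Insert 5 (step 4): P = [1, 2, 5] / [7];  Q = [1, 2, 3] / [4]
  Insert 8 (step 5): P = [1, 2, 5, 8] / [7];  Q = [1, 2, 3, 5] / [4]
  Insert 9 (step 6): P = [1, 2, 5, 8, 9] / [7];  Q = [1, 2, 3, 5, 6] / [4]
  Insert 3 (step 7): P = [1, 2, 3, 8, 9] / [5] / [7];  Q = [1, 2, 3, 5, 6] / [4] / [7]
  Insert 6 (step 8): P = [1, 2, 3, 6, 9] / [5, 8] / [7];  Q = [1, 2, 3, 5, 6] / [4, 8] / [7]
  Insert 4 (step 9): P = [1, 2, 3, 4, 9] / [5, 6] / [7, 8];  Q = [1, 2, 3, 5, 6] / [4, 8] / [7, 9]
Final shape: (5, 2, 2).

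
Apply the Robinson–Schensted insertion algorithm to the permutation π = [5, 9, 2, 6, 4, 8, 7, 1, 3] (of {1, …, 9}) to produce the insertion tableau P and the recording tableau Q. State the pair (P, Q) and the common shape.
P = [1, 3, 7] / [2, 4, 8] / [5, 6] / [9];  Q = [1, 2, 6] / [3, 4, 7] / [5, 9] / [8];  common shape = (3, 3, 2, 1)

Row-insert the values π_1, π_2, … into P one at a time, bumping the leftmost entry strictly greater than the inserted value down to the next row. The recording tableau Q records, in position (i, j), the step at which that cell was added to P.
  Insert 5 (step 1): P = [5];  Q = [1]
  Insert 9 (step 2): P = [5, 9];  Q = [1, 2]
  Insert 2 (step 3): P = [2, 9] / [5];  Q = [1, 2] / [3]
  Insert 6 (step 4): P = [2, 6] / [5, 9];  Q = [1, 2] / [3, 4]
  Insert 4 (step 5): P = [2, 4] / [5, 6] / [9];  Q = [1, 2] / [3, 4] / [5]
  Insert 8 (step 6): P = [2, 4, 8] / [5, 6] / [9];  Q = [1, 2, 6] / [3, 4] / [5]
  Insert 7 (step 7): P = [2, 4, 7] / [5, 6, 8] / [9];  Q = [1, 2, 6] / [3, 4, 7] / [5]
  Insert 1 (step 8): P = [1, 4, 7] / [2, 6, 8] / [5] / [9];  Q = [1, 2, 6] / [3, 4, 7] / [5] / [8]
  Insert 3 (step 9): P = [1, 3, 7] / [2, 4, 8] / [5, 6] / [9];  Q = [1, 2, 6] / [3, 4, 7] / [5, 9] / [8]
Final shape: (3, 3, 2, 1).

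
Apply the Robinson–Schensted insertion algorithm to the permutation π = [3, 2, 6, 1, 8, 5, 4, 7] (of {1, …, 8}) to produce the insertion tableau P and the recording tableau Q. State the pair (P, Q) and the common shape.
P = [1, 4, 7] / [2, 5, 8] / [3, 6];  Q = [1, 3, 5] / [2, 6, 8] / [4, 7];  common shape = (3, 3, 2)

Row-insert the values π_1, π_2, … into P one at a time, bumping the leftmost entry strictly greater than the inserted value down to the next row. The recording tableau Q records, in position (i, j), the step at which that cell was added to P.
  Insert 3 (step 1): P = [3];  Q = [1]
  Insert 2 (step 2): P = [2] / [3];  Q = [1] / [2]
  Insert 6 (step 3): P = [2, 6] / [3];  Q = [1, 3] / [2]
  Insert 1 (step 4): P = [1, 6] / [2] / [3];  Q = [1, 3] / [2] / [4]
  Insert 8 (step 5): P = [1, 6, 8] / [2] / [3];  Q = [1, 3, 5] / [2] / [4]
  Insert 5 (step 6): P = [1, 5, 8] / [2, 6] / [3];  Q = [1, 3, 5] / [2, 6] / [4]
  Insert 4 (step 7): P = [1, 4, 8] / [2, 5] / [3, 6];  Q = [1, 3, 5] / [2, 6] / [4, 7]
  Insert 7 (step 8): P = [1, 4, 7] / [2, 5, 8] / [3, 6];  Q = [1, 3, 5] / [2, 6, 8] / [4, 7]
Final shape: (3, 3, 2).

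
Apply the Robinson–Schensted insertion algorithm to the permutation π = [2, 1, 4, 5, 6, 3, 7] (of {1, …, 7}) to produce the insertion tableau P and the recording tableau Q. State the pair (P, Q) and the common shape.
P = [1, 3, 5, 6, 7] / [2, 4];  Q = [1, 3, 4, 5, 7] / [2, 6];  common shape = (5, 2)

Row-insert the values π_1, π_2, … into P one at a time, bumping the leftmost entry strictly greater than the inserted value down to the next row. The recording tableau Q records, in position (i, j), the step at which that cell was added to P.
  Insert 2 (step 1): P = [2];  Q = [1]
  Insert 1 (step 2): P = [1] / [2];  Q = [1] / [2]
  Insert 4 (step 3): P = [1, 4] / [2];  Q = [1, 3] / [2]
  Insert 5 (step 4): P = [1, 4, 5] / [2];  Q = [1, 3, 4] / [2]
  Insert 6 (step 5): P = [1, 4, 5, 6] / [2];  Q = [1, 3, 4, 5] / [2]
  Insert 3 (step 6): P = [1, 3, 5, 6] / [2, 4];  Q = [1, 3, 4, 5] / [2, 6]
  Insert 7 (step 7): P = [1, 3, 5, 6, 7] / [2, 4];  Q = [1, 3, 4, 5, 7] / [2, 6]
Final shape: (5, 2).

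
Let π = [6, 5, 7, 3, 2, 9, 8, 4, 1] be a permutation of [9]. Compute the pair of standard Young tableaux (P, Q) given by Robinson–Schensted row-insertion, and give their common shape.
P = [1, 4, 8] / [2, 7] / [3, 9] / [5] / [6];  Q = [1, 3, 6] / [2, 7] / [4, 8] / [5] / [9];  common shape = (3, 2, 2, 1, 1)

Row-insert the values π_1, π_2, … into P one at a time, bumping the leftmost entry strictly greater than the inserted value down to the next row. The recording tableau Q records, in position (i, j), the step at which that cell was added to P.
  Insert 6 (step 1): P = [6];  Q = [1]
  Insert 5 (step 2): P = [5] / [6];  Q = [1] / [2]
  Insert 7 (step 3): P = [5, 7] / [6];  Q = [1, 3] / [2]
  Insert 3 (step 4): P = [3, 7] / [5] / [6];  Q = [1, 3] / [2] / [4]
  Insert 2 (step 5): P = [2, 7] / [3] / [5] / [6];  Q = [1, 3] / [2] / [4] / [5]
  Insert 9 (step 6): P = [2, 7, 9] / [3] / [5] / [6];  Q = [1, 3, 6] / [2] / [4] / [5]
  Insert 8 (step 7): P = [2, 7, 8] / [3, 9] / [5] / [6];  Q = [1, 3, 6] / [2, 7] / [4] / [5]
  Insert 4 (step 8): P = [2, 4, 8] / [3, 7] / [5, 9] / [6];  Q = [1, 3, 6] / [2, 7] / [4, 8] / [5]
  Insert 1 (step 9): P = [1, 4, 8] / [2, 7] / [3, 9] / [5] / [6];  Q = [1, 3, 6] / [2, 7] / [4, 8] / [5] / [9]
Final shape: (3, 2, 2, 1, 1).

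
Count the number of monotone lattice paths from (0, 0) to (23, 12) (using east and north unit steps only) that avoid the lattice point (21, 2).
Number of paths = 834435102

Total paths from (0, 0) to (23, 12): C(35, 23) = 834451800. Paths through (21, 2): (paths (0, 0) → (21, 2)) × (paths (21, 2) → (23, 12)) = C(23, 21) · C(12, 2) = 253 · 66 = 16698. Avoidance count = 834451800 − 16698 = 834435102.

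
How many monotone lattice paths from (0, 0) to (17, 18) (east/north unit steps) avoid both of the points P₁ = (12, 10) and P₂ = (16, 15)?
Number of paths = 2829083052

Inclusion–exclusion. Total paths: C(35, 17) = 4537567650. Through P₁: C(22, 12)·C(13, 5) = 832233402. Through P₂: C(31, 16)·C(4, 1) = 1202160780. Since P₁ is strictly southwest of P₂, a monotone path through both must visit P₁ then P₂; paths through both = C(22, 12)·C(9, 4)·C(4, 1) = 325909584. Avoid both = 4537567650 − 832233402 − 1202160780 + 325909584 = 2829083052.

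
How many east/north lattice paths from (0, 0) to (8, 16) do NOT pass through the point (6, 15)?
Number of paths = 572679

Total paths from (0, 0) to (8, 16): C(24, 8) = 735471. Paths through (6, 15): (paths (0, 0) → (6, 15)) × (paths (6, 15) → (8, 16)) = C(21, 6) · C(3, 2) = 54264 · 3 = 162792. Avoidance count = 735471 − 162792 = 572679.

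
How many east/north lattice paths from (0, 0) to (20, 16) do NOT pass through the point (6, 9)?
Number of paths = 6725890710

Total paths from (0, 0) to (20, 16): C(36, 20) = 7307872110. Paths through (6, 9): (paths (0, 0) → (6, 9)) × (paths (6, 9) → (20, 16)) = C(15, 6) · C(21, 14) = 5005 · 116280 = 581981400. Avoidance count = 7307872110 − 581981400 = 6725890710.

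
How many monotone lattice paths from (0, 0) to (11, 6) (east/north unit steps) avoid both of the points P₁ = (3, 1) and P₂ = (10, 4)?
Number of paths = 5665

Inclusion–exclusion. Total paths: C(17, 11) = 12376. Through P₁: C(4, 3)·C(13, 8) = 5148. Through P₂: C(14, 10)·C(3, 1) = 3003. Since P₁ is strictly southwest of P₂, a monotone path through both must visit P₁ then P₂; paths through both = C(4, 3)·C(10, 7)·C(3, 1) = 1440. Avoid both = 12376 − 5148 − 3003 + 1440 = 5665.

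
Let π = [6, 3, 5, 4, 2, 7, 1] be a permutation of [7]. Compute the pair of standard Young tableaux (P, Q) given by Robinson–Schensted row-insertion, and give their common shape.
P = [1, 4, 7] / [2] / [3] / [5] / [6];  Q = [1, 3, 6] / [2] / [4] / [5] / [7];  common shape = (3, 1, 1, 1, 1)

Row-insert the values π_1, π_2, … into P one at a time, bumping the leftmost entry strictly greater than the inserted value down to the next row. The recording tableau Q records, in position (i, j), the step at which that cell was added to P.
  Insert 6 (step 1): P = [6];  Q = [1]
  Insert 3 (step 2): P = [3] / [6];  Q = [1] / [2]
  Insert 5 (step 3): P = [3, 5] / [6];  Q = [1, 3] / [2]
  Insert 4 (step 4): P = [3, 4] / [5] / [6];  Q = [1, 3] / [2] / [4]
  Insert 2 (step 5): P = [2, 4] / [3] / [5] / [6];  Q = [1, 3] / [2] / [4] / [5]
  Insert 7 (step 6): P = [2, 4, 7] / [3] / [5] / [6];  Q = [1, 3, 6] / [2] / [4] / [5]
  Insert 1 (step 7): P = [1, 4, 7] / [2] / [3] / [5] / [6];  Q = [1, 3, 6] / [2] / [4] / [5] / [7]
Final shape: (3, 1, 1, 1, 1).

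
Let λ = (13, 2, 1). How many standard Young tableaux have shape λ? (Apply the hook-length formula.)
# SYT of shape (13, 2, 1) = 896

Hook-length formula: f^λ = n! / Π hook(c), product over all cells c of the Young diagram. For λ = (13, 2, 1), n = 16 boxes. Hook lengths by row (left-to-right, top-to-bottom): [15, 13, 11, 10, 9, 8, 7, 6, 5, 4, 3, 2, 1]; [3, 1]; [1]. Product of hooks = 23351328000. So f^λ = 16! / 23351328000 = 20922789888000 / 23351328000 = 896.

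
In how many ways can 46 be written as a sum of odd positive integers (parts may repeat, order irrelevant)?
p_odd(46) = 2304

Enumerate partitions using only odd parts via the recurrence o(n, m) = o(n, m−2) + o(n−m, m) over odd m, starting from the largest odd part ≤ n. This gives p_odd(46) = 2304. (Euler's theorem: equals the count of distinct-part partitions.)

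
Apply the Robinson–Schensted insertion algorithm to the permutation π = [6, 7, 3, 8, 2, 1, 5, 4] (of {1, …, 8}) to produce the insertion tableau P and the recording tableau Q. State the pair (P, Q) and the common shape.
P = [1, 4, 8] / [2, 5] / [3, 7] / [6];  Q = [1, 2, 4] / [3, 7] / [5, 8] / [6];  common shape = (3, 2, 2, 1)

Row-insert the values π_1, π_2, … into P one at a time, bumping the leftmost entry strictly greater than the inserted value down to the next row. The recording tableau Q records, in position (i, j), the step at which that cell was added to P.
  Insert 6 (step 1): P = [6];  Q = [1]
  Insert 7 (step 2): P = [6, 7];  Q = [1, 2]
  Insert 3 (step 3): P = [3, 7] / [6];  Q = [1, 2] / [3]
  Insert 8 (step 4): P = [3, 7, 8] / [6];  Q = [1, 2, 4] / [3]
  Insert 2 (step 5): P = [2, 7, 8] / [3] / [6];  Q = [1, 2, 4] / [3] / [5]
  Insert 1 (step 6): P = [1, 7, 8] / [2] / [3] / [6];  Q = [1, 2, 4] / [3] / [5] / [6]
  Insert 5 (step 7): P = [1, 5, 8] / [2, 7] / [3] / [6];  Q = [1, 2, 4] / [3, 7] / [5] / [6]
  Insert 4 (step 8): P = [1, 4, 8] / [2, 5] / [3, 7] / [6];  Q = [1, 2, 4] / [3, 7] / [5, 8] / [6]
Final shape: (3, 2, 2, 1).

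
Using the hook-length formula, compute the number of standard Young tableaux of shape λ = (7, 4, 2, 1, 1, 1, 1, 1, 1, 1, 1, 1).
# SYT of shape (7, 4, 2, 1, 1, 1, 1, 1, 1, 1, 1, 1) = 96996900

Hook-length formula: f^λ = n! / Π hook(c), product over all cells c of the Young diagram. For λ = (7, 4, 2, 1, 1, 1, 1, 1, 1, 1, 1, 1), n = 22 boxes. Hook lengths by row (left-to-right, top-to-bottom): [18, 8, 6, 5, 3, 2, 1]; [14, 4, 2, 1]; [11, 1]; [9]; [8]; [7]; [6]; [5]; [4]; [3]; [2]; [1]. Product of hooks = 11588006707200. So f^λ = 22! / 11588006707200 = 1124000727777607680000 / 11588006707200 = 96996900.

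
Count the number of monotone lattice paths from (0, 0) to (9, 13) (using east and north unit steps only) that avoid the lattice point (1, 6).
Number of paths = 452375

Total paths from (0, 0) to (9, 13): C(22, 9) = 497420. Paths through (1, 6): (paths (0, 0) → (1, 6)) × (paths (1, 6) → (9, 13)) = C(7, 1) · C(15, 8) = 7 · 6435 = 45045. Avoidance count = 497420 − 45045 = 452375.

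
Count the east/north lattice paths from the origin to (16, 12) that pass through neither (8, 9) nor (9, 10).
Number of paths = 24835317

Inclusion–exclusion. Total paths: C(28, 16) = 30421755. Through P₁: C(17, 8)·C(11, 8) = 4011150. Through P₂: C(19, 9)·C(9, 7) = 3325608. Since P₁ is strictly southwest of P₂, a monotone path through both must visit P₁ then P₂; paths through both = C(17, 8)·C(2, 1)·C(9, 7) = 1750320. Avoid both = 30421755 − 4011150 − 3325608 + 1750320 = 24835317.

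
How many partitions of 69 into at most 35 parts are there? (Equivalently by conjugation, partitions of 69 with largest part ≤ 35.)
p(69, parts ≤ 35) = 3500382

Use the recurrence p(n, m) = p(n, m−1) + p(n−m, m): either the largest part is < m (count p(n, m−1)) or the largest part is exactly m (remove one copy of m, count p(n−m, m)). With p(0, ·) = 1 this gives p(69, parts ≤ 35) = 3500382. (By conjugating Young diagrams, this also counts partitions of 69 into at most 35 parts.)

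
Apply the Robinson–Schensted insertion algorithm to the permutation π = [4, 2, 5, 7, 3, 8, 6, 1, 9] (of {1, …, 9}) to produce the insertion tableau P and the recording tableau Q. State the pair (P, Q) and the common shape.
P = [1, 3, 6, 8, 9] / [2, 5, 7] / [4];  Q = [1, 3, 4, 6, 9] / [2, 5, 7] / [8];  common shape = (5, 3, 1)

Row-insert the values π_1, π_2, … into P one at a time, bumping the leftmost entry strictly greater than the inserted value down to the next row. The recording tableau Q records, in position (i, j), the step at which that cell was added to P.
  Insert 4 (step 1): P = [4];  Q = [1]
  Insert 2 (step 2): P = [2] / [4];  Q = [1] / [2]
  Insert 5 (step 3): P = [2, 5] / [4];  Q = [1, 3] / [2]
  Insert 7 (step 4): P = [2, 5, 7] / [4];  Q = [1, 3, 4] / [2]
  Insert 3 (step 5): P = [2, 3, 7] / [4, 5];  Q = [1, 3, 4] / [2, 5]
  Insert 8 (step 6): P = [2, 3, 7, 8] / [4, 5];  Q = [1, 3, 4, 6] / [2, 5]
  Insert 6 (step 7): P = [2, 3, 6, 8] / [4, 5, 7];  Q = [1, 3, 4, 6] / [2, 5, 7]
  Insert 1 (step 8): P = [1, 3, 6, 8] / [2, 5, 7] / [4];  Q = [1, 3, 4, 6] / [2, 5, 7] / [8]
  Insert 9 (step 9): P = [1, 3, 6, 8, 9] / [2, 5, 7] / [4];  Q = [1, 3, 4, 6, 9] / [2, 5, 7] / [8]
Final shape: (5, 3, 1).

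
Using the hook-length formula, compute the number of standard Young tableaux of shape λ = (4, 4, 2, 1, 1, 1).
# SYT of shape (4, 4, 2, 1, 1, 1) = 12012

Hook-length formula: f^λ = n! / Π hook(c), product over all cells c of the Young diagram. For λ = (4, 4, 2, 1, 1, 1), n = 13 boxes. Hook lengths by row (left-to-right, top-to-bottom): [9, 5, 3, 2]; [8, 4, 2, 1]; [5, 1]; [3]; [2]; [1]. Product of hooks = 518400. So f^λ = 13! / 518400 = 6227020800 / 518400 = 12012.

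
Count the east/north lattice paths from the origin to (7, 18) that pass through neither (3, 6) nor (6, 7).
Number of paths = 311260

Inclusion–exclusion. Total paths: C(25, 7) = 480700. Through P₁: C(9, 3)·C(16, 4) = 152880. Through P₂: C(13, 6)·C(12, 1) = 20592. Since P₁ is strictly southwest of P₂, a monotone path through both must visit P₁ then P₂; paths through both = C(9, 3)·C(4, 3)·C(12, 1) = 4032. Avoid both = 480700 − 152880 − 20592 + 4032 = 311260.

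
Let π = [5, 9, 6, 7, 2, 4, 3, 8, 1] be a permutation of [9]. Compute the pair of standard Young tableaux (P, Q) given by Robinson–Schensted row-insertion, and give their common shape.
P = [1, 3, 7, 8] / [2, 6] / [4] / [5] / [9];  Q = [1, 2, 4, 8] / [3, 6] / [5] / [7] / [9];  common shape = (4, 2, 1, 1, 1)

Row-insert the values π_1, π_2, … into P one at a time, bumping the leftmost entry strictly greater than the inserted value down to the next row. The recording tableau Q records, in position (i, j), the step at which that cell was added to P.
  Insert 5 (step 1): P = [5];  Q = [1]
  Insert 9 (step 2): P = [5, 9];  Q = [1, 2]
  Insert 6 (step 3): P = [5, 6] / [9];  Q = [1, 2] / [3]
  Insert 7 (step 4): P = [5, 6, 7] / [9];  Q = [1, 2, 4] / [3]
  Insert 2 (step 5): P = [2, 6, 7] / [5] / [9];  Q = [1, 2, 4] / [3] / [5]
  Insert 4 (step 6): P = [2, 4, 7] / [5, 6] / [9];  Q = [1, 2, 4] / [3, 6] / [5]
  Insert 3 (step 7): P = [2, 3, 7] / [4, 6] / [5] / [9];  Q = [1, 2, 4] / [3, 6] / [5] / [7]
  Insert 8 (step 8): P = [2, 3, 7, 8] / [4, 6] / [5] / [9];  Q = [1, 2, 4, 8] / [3, 6] / [5] / [7]
  Insert 1 (step 9): P = [1, 3, 7, 8] / [2, 6] / [4] / [5] / [9];  Q = [1, 2, 4, 8] / [3, 6] / [5] / [7] / [9]
Final shape: (4, 2, 1, 1, 1).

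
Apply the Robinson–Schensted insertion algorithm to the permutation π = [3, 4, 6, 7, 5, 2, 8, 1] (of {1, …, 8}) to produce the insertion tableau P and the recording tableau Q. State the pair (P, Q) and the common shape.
P = [1, 4, 5, 7, 8] / [2] / [3] / [6];  Q = [1, 2, 3, 4, 7] / [5] / [6] / [8];  common shape = (5, 1, 1, 1)

Row-insert the values π_1, π_2, … into P one at a time, bumping the leftmost entry strictly greater than the inserted value down to the next row. The recording tableau Q records, in position (i, j), the step at which that cell was added to P.
  Insert 3 (step 1): P = [3];  Q = [1]
  Insert 4 (step 2): P = [3, 4];  Q = [1, 2]
  Insert 6 (step 3): P = [3, 4, 6];  Q = [1, 2, 3]
  Insert 7 (step 4): P = [3, 4, 6, 7];  Q = [1, 2, 3, 4]
  Insert 5 (step 5): P = [3, 4, 5, 7] / [6];  Q = [1, 2, 3, 4] / [5]
  Insert 2 (step 6): P = [2, 4, 5, 7] / [3] / [6];  Q = [1, 2, 3, 4] / [5] / [6]
  Insert 8 (step 7): P = [2, 4, 5, 7, 8] / [3] / [6];  Q = [1, 2, 3, 4, 7] / [5] / [6]
  Insert 1 (step 8): P = [1, 4, 5, 7, 8] / [2] / [3] / [6];  Q = [1, 2, 3, 4, 7] / [5] / [6] / [8]
Final shape: (5, 1, 1, 1).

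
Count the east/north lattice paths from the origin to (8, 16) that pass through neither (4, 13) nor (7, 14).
Number of paths = 331891

Inclusion–exclusion. Total paths: C(24, 8) = 735471. Through P₁: C(17, 4)·C(7, 4) = 83300. Through P₂: C(21, 7)·C(3, 1) = 348840. Since P₁ is strictly southwest of P₂, a monotone path through both must visit P₁ then P₂; paths through both = C(17, 4)·C(4, 3)·C(3, 1) = 28560. Avoid both = 735471 − 83300 − 348840 + 28560 = 331891.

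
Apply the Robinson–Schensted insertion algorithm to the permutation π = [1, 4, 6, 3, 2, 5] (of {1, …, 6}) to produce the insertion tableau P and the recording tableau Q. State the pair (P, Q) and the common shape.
P = [1, 2, 5] / [3, 6] / [4];  Q = [1, 2, 3] / [4, 6] / [5];  common shape = (3, 2, 1)

Row-insert the values π_1, π_2, … into P one at a time, bumping the leftmost entry strictly greater than the inserted value down to the next row. The recording tableau Q records, in position (i, j), the step at which that cell was added to P.
  Insert 1 (step 1): P = [1];  Q = [1]
  Insert 4 (step 2): P = [1, 4];  Q = [1, 2]
  Insert 6 (step 3): P = [1, 4, 6];  Q = [1, 2, 3]
  Insert 3 (step 4): P = [1, 3, 6] / [4];  Q = [1, 2, 3] / [4]
  Insert 2 (step 5): P = [1, 2, 6] / [3] / [4];  Q = [1, 2, 3] / [4] / [5]
  Insert 5 (step 6): P = [1, 2, 5] / [3, 6] / [4];  Q = [1, 2, 3] / [4, 6] / [5]
Final shape: (3, 2, 1).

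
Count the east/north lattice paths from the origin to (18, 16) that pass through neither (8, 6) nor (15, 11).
Number of paths = 1349663258

Inclusion–exclusion. Total paths: C(34, 18) = 2203961430. Through P₁: C(14, 8)·C(20, 10) = 554822268. Through P₂: C(26, 15)·C(8, 3) = 432664960. Since P₁ is strictly southwest of P₂, a monotone path through both must visit P₁ then P₂; paths through both = C(14, 8)·C(12, 7)·C(8, 3) = 133189056. Avoid both = 2203961430 − 554822268 − 432664960 + 133189056 = 1349663258.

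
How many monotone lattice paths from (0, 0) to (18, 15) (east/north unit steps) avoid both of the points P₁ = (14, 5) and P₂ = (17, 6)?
Number of paths = 1024974342

Inclusion–exclusion. Total paths: C(33, 18) = 1037158320. Through P₁: C(19, 14)·C(14, 4) = 11639628. Through P₂: C(23, 17)·C(10, 1) = 1009470. Since P₁ is strictly southwest of P₂, a monotone path through both must visit P₁ then P₂; paths through both = C(19, 14)·C(4, 3)·C(10, 1) = 465120. Avoid both = 1037158320 − 11639628 − 1009470 + 465120 = 1024974342.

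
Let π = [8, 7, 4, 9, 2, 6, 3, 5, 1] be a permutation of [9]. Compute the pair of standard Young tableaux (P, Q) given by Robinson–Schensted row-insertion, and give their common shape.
P = [1, 3, 5] / [2, 6] / [4, 9] / [7] / [8];  Q = [1, 4, 8] / [2, 6] / [3, 7] / [5] / [9];  common shape = (3, 2, 2, 1, 1)

Row-insert the values π_1, π_2, … into P one at a time, bumping the leftmost entry strictly greater than the inserted value down to the next row. The recording tableau Q records, in position (i, j), the step at which that cell was added to P.
  Insert 8 (step 1): P = [8];  Q = [1]
  Insert 7 (step 2): P = [7] / [8];  Q = [1] / [2]
  Insert 4 (step 3): P = [4] / [7] / [8];  Q = [1] / [2] / [3]
  Insert 9 (step 4): P = [4, 9] / [7] / [8];  Q = [1, 4] / [2] / [3]
  Insert 2 (step 5): P = [2, 9] / [4] / [7] / [8];  Q = [1, 4] / [2] / [3] / [5]
  Insert 6 (step 6): P = [2, 6] / [4, 9] / [7] / [8];  Q = [1, 4] / [2, 6] / [3] / [5]
  Insert 3 (step 7): P = [2, 3] / [4, 6] / [7, 9] / [8];  Q = [1, 4] / [2, 6] / [3, 7] / [5]
  Insert 5 (step 8): P = [2, 3, 5] / [4, 6] / [7, 9] / [8];  Q = [1, 4, 8] / [2, 6] / [3, 7] / [5]
  Insert 1 (step 9): P = [1, 3, 5] / [2, 6] / [4, 9] / [7] / [8];  Q = [1, 4, 8] / [2, 6] / [3, 7] / [5] / [9]
Final shape: (3, 2, 2, 1, 1).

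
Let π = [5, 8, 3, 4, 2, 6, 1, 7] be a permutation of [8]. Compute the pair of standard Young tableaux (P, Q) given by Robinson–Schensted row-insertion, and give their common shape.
P = [1, 4, 6, 7] / [2, 8] / [3] / [5];  Q = [1, 2, 6, 8] / [3, 4] / [5] / [7];  common shape = (4, 2, 1, 1)

Row-insert the values π_1, π_2, … into P one at a time, bumping the leftmost entry strictly greater than the inserted value down to the next row. The recording tableau Q records, in position (i, j), the step at which that cell was added to P.
  Insert 5 (step 1): P = [5];  Q = [1]
  Insert 8 (step 2): P = [5, 8];  Q = [1, 2]
  Insert 3 (step 3): P = [3, 8] / [5];  Q = [1, 2] / [3]
  Insert 4 (step 4): P = [3, 4] / [5, 8];  Q = [1, 2] / [3, 4]
  Insert 2 (step 5): P = [2, 4] / [3, 8] / [5];  Q = [1, 2] / [3, 4] / [5]
  Insert 6 (step 6): P = [2, 4, 6] / [3, 8] / [5];  Q = [1, 2, 6] / [3, 4] / [5]
  Insert 1 (step 7): P = [1, 4, 6] / [2, 8] / [3] / [5];  Q = [1, 2, 6] / [3, 4] / [5] / [7]
  Insert 7 (step 8): P = [1, 4, 6, 7] / [2, 8] / [3] / [5];  Q = [1, 2, 6, 8] / [3, 4] / [5] / [7]
Final shape: (4, 2, 1, 1).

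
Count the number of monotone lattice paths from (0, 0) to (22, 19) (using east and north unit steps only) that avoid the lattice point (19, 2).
Number of paths = 244662430800

Total paths from (0, 0) to (22, 19): C(41, 22) = 244662670200. Paths through (19, 2): (paths (0, 0) → (19, 2)) × (paths (19, 2) → (22, 19)) = C(21, 19) · C(20, 3) = 210 · 1140 = 239400. Avoidance count = 244662670200 − 239400 = 244662430800.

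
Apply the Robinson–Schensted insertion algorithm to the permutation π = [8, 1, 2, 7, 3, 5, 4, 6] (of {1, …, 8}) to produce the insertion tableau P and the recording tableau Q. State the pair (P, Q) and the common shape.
P = [1, 2, 3, 4, 6] / [5] / [7] / [8];  Q = [1, 3, 4, 6, 8] / [2] / [5] / [7];  common shape = (5, 1, 1, 1)

Row-insert the values π_1, π_2, … into P one at a time, bumping the leftmost entry strictly greater than the inserted value down to the next row. The recording tableau Q records, in position (i, j), the step at which that cell was added to P.
  Insert 8 (step 1): P = [8];  Q = [1]
  Insert 1 (step 2): P = [1] / [8];  Q = [1] / [2]
  Insert 2 (step 3): P = [1, 2] / [8];  Q = [1, 3] / [2]
  Insert 7 (step 4): P = [1, 2, 7] / [8];  Q = [1, 3, 4] / [2]
  Insert 3 (step 5): P = [1, 2, 3] / [7] / [8];  Q = [1, 3, 4] / [2] / [5]
  Insert 5 (step 6): P = [1, 2, 3, 5] / [7] / [8];  Q = [1, 3, 4, 6] / [2] / [5]
  Insert 4 (step 7): P = [1, 2, 3, 4] / [5] / [7] / [8];  Q = [1, 3, 4, 6] / [2] / [5] / [7]
  Insert 6 (step 8): P = [1, 2, 3, 4, 6] / [5] / [7] / [8];  Q = [1, 3, 4, 6, 8] / [2] / [5] / [7]
Final shape: (5, 1, 1, 1).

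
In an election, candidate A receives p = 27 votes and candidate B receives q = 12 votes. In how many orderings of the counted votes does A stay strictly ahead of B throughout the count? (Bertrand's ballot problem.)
Strict-lead orderings = 1504152860

Total orderings of the 39 votes with 27 for A: C(39, 27) = 3910797436. By the Bertrand ballot formula (Cycle Lemma / reflection principle), the number of orderings in which A is strictly ahead of B throughout is (p − q)/(p + q) · C(p + q, p) = (27 − 12)/(27 + 12) · 3910797436 = 1504152860.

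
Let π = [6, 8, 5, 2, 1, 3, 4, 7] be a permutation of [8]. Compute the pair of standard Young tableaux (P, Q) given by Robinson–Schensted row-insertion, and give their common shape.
P = [1, 3, 4, 7] / [2, 8] / [5] / [6];  Q = [1, 2, 7, 8] / [3, 6] / [4] / [5];  common shape = (4, 2, 1, 1)

Row-insert the values π_1, π_2, … into P one at a time, bumping the leftmost entry strictly greater than the inserted value down to the next row. The recording tableau Q records, in position (i, j), the step at which that cell was added to P.
  Insert 6 (step 1): P = [6];  Q = [1]
  Insert 8 (step 2): P = [6, 8];  Q = [1, 2]
  Insert 5 (step 3): P = [5, 8] / [6];  Q = [1, 2] / [3]
  Insert 2 (step 4): P = [2, 8] / [5] / [6];  Q = [1, 2] / [3] / [4]
  Insert 1 (step 5): P = [1, 8] / [2] / [5] / [6];  Q = [1, 2] / [3] / [4] / [5]
  Insert 3 (step 6): P = [1, 3] / [2, 8] / [5] / [6];  Q = [1, 2] / [3, 6] / [4] / [5]
  Insert 4 (step 7): P = [1, 3, 4] / [2, 8] / [5] / [6];  Q = [1, 2, 7] / [3, 6] / [4] / [5]
  Insert 7 (step 8): P = [1, 3, 4, 7] / [2, 8] / [5] / [6];  Q = [1, 2, 7, 8] / [3, 6] / [4] / [5]
Final shape: (4, 2, 1, 1).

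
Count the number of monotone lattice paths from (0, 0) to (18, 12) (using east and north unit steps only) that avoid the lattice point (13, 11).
Number of paths = 71516361

Total paths from (0, 0) to (18, 12): C(30, 18) = 86493225. Paths through (13, 11): (paths (0, 0) → (13, 11)) × (paths (13, 11) → (18, 12)) = C(24, 13) · C(6, 5) = 2496144 · 6 = 14976864. Avoidance count = 86493225 − 14976864 = 71516361.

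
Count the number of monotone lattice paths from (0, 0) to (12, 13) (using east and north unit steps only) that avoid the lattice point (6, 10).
Number of paths = 4527628

Total paths from (0, 0) to (12, 13): C(25, 12) = 5200300. Paths through (6, 10): (paths (0, 0) → (6, 10)) × (paths (6, 10) → (12, 13)) = C(16, 6) · C(9, 6) = 8008 · 84 = 672672. Avoidance count = 5200300 − 672672 = 4527628.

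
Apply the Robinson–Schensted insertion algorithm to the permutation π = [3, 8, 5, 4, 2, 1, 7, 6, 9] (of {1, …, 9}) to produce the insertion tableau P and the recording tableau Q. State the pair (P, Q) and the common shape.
P = [1, 4, 6, 9] / [2, 7] / [3] / [5] / [8];  Q = [1, 2, 7, 9] / [3, 8] / [4] / [5] / [6];  common shape = (4, 2, 1, 1, 1)

Row-insert the values π_1, π_2, … into P one at a time, bumping the leftmost entry strictly greater than the inserted value down to the next row. The recording tableau Q records, in position (i, j), the step at which that cell was added to P.
  Insert 3 (step 1): P = [3];  Q = [1]
  Insert 8 (step 2): P = [3, 8];  Q = [1, 2]
  Insert 5 (step 3): P = [3, 5] / [8];  Q = [1, 2] / [3]
  Insert 4 (step 4): P = [3, 4] / [5] / [8];  Q = [1, 2] / [3] / [4]
  Insert 2 (step 5): P = [2, 4] / [3] / [5] / [8];  Q = [1, 2] / [3] / [4] / [5]
  Insert 1 (step 6): P = [1, 4] / [2] / [3] / [5] / [8];  Q = [1, 2] / [3] / [4] / [5] / [6]
  Insert 7 (step 7): P = [1, 4, 7] / [2] / [3] / [5] / [8];  Q = [1, 2, 7] / [3] / [4] / [5] / [6]
  Insert 6 (step 8): P = [1, 4, 6] / [2, 7] / [3] / [5] / [8];  Q = [1, 2, 7] / [3, 8] / [4] / [5] / [6]
  Insert 9 (step 9): P = [1, 4, 6, 9] / [2, 7] / [3] / [5] / [8];  Q = [1, 2, 7, 9] / [3, 8] / [4] / [5] / [6]
Final shape: (4, 2, 1, 1, 1).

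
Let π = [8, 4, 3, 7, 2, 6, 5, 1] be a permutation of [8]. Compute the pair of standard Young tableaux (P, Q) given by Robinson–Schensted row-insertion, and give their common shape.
P = [1, 5] / [2, 6] / [3, 7] / [4] / [8];  Q = [1, 4] / [2, 6] / [3, 7] / [5] / [8];  common shape = (2, 2, 2, 1, 1)

Row-insert the values π_1, π_2, … into P one at a time, bumping the leftmost entry strictly greater than the inserted value down to the next row. The recording tableau Q records, in position (i, j), the step at which that cell was added to P.
  Insert 8 (step 1): P = [8];  Q = [1]
  Insert 4 (step 2): P = [4] / [8];  Q = [1] / [2]
  Insert 3 (step 3): P = [3] / [4] / [8];  Q = [1] / [2] / [3]
  Insert 7 (step 4): P = [3, 7] / [4] / [8];  Q = [1, 4] / [2] / [3]
  Insert 2 (step 5): P = [2, 7] / [3] / [4] / [8];  Q = [1, 4] / [2] / [3] / [5]
  Insert 6 (step 6): P = [2, 6] / [3, 7] / [4] / [8];  Q = [1, 4] / [2, 6] / [3] / [5]
  Insert 5 (step 7): P = [2, 5] / [3, 6] / [4, 7] / [8];  Q = [1, 4] / [2, 6] / [3, 7] / [5]
  Insert 1 (step 8): P = [1, 5] / [2, 6] / [3, 7] / [4] / [8];  Q = [1, 4] / [2, 6] / [3, 7] / [5] / [8]
Final shape: (2, 2, 2, 1, 1).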